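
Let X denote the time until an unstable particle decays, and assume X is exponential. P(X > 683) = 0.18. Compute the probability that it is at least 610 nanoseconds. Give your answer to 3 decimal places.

0.216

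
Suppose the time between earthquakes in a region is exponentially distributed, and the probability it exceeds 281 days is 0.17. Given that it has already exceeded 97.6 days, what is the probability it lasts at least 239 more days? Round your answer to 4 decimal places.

From e^(−λ·281) = 0.17, λ = −ln(0.17)/281 = 0.0063059.
Memoryless: P(X > 97.6+239 | X > 97.6) = P(X > 239) = e^(−0.0063059·239) ≈ 0.2215.

0.2215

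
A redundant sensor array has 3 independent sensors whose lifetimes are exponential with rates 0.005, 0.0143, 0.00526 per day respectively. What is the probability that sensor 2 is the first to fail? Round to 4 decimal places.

The time to first failure is exponential with rate Σλ = 0.005 + 0.0143 + 0.00526 = 0.02456.
P(sensor 2 first) = λ_2/Σλ = 0.0143/0.02456 ≈ 0.5822.

0.5822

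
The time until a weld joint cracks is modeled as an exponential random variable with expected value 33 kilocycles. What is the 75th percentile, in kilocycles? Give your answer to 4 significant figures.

45.75

The rate is λ = 1/33 = 0.030303 per kilocycle.
Set 1 − e^(−λt) = 0.75, so t = −ln(0.25)/λ = 1.3863/0.030303 ≈ 45.7477 kilocycles.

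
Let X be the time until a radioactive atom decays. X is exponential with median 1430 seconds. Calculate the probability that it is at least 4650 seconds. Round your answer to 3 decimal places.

For an exponential, median = ln(2)/λ, so λ = ln 2 / 1430 = 0.000484718 per second.
P(X > 4650) = e^(−λ·4650) = e^(−2.2539) ≈ 0.105.

0.105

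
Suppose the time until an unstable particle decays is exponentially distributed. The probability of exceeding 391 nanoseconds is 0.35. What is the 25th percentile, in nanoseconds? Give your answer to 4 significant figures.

107.1

e^(−λ·391) = 0.35 ⇒ λ = −ln(0.35)/391 = 0.00268497.
25th percentile: 1 − e^(−λt) = 0.25, t = −ln(0.75)/λ = 107.145 nanoseconds.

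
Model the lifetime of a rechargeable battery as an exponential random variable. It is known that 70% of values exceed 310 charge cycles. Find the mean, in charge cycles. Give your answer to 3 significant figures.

869

e^(−λ·310) = 0.70 ⇒ λ = −ln(0.70)/310 = 0.00115056.
Mean = 1/λ = 869.139 charge cycles.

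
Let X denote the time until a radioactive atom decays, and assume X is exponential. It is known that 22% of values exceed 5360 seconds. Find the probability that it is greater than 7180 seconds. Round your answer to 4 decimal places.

e^(−λ·5360) = 0.22 ⇒ λ = −ln(0.22)/5360 = 0.000282487.
P(X > 7180) = e^(−0.000282487·7180) = e^(−2.0283) ≈ 0.1316.

0.1316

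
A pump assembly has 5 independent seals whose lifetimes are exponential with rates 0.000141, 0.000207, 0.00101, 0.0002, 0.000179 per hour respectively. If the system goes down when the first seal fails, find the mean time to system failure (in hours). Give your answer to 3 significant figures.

576

The time to first failure is exponential with rate Σλ = 0.000141 + 0.000207 + 0.00101 + 0.0002 + 0.000179 = 0.001737.
E[min] = 1/Σλ = 1/0.001737 = 575.705 hours.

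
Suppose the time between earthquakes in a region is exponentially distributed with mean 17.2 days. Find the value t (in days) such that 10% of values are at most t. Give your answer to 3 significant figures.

The rate is λ = 1/17.2 = 0.0581395 per day.
Set 1 − e^(−λt) = 0.1, so t = −ln(0.9)/λ = 0.10536/0.0581395 ≈ 1.8122 days.

1.81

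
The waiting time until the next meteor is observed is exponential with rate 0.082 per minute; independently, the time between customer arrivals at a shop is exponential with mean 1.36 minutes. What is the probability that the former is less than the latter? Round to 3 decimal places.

0.100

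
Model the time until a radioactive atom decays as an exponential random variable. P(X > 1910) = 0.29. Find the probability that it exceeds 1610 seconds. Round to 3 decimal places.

0.352

e^(−λ·1910) = 0.29 ⇒ λ = −ln(0.29)/1910 = 0.000648102.
P(X > 1610) = e^(−0.000648102·1610) = e^(−1.0434) ≈ 0.352.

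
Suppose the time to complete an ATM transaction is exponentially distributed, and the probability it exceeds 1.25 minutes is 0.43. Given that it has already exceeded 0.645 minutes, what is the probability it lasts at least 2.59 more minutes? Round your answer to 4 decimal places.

0.1740

From e^(−λ·1.25) = 0.43, λ = −ln(0.43)/1.25 = 0.675176.
Memoryless: P(X > 0.645+2.59 | X > 0.645) = P(X > 2.59) = e^(−0.675176·2.59) ≈ 0.1740.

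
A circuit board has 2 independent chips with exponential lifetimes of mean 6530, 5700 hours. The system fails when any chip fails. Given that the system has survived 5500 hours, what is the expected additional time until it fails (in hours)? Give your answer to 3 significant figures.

First-failure rate Σλ = 1/6530 + 1/5700 = 0.000328578.
By memorylessness the expected residual is 1/Σλ = 3043.42 hours, regardless of the 5500 already elapsed.

3040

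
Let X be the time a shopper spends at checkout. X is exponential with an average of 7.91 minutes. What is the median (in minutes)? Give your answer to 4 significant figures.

5.483

The rate is λ = 1/7.91 = 0.126422 per minute.
Set 1 − e^(−λt) = 0.5, so t = −ln(0.5)/λ = 0.69315/0.126422 ≈ 5.48279 minutes.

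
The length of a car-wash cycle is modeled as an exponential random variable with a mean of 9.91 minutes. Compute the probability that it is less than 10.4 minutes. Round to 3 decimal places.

The rate is λ = 1/9.91 = 0.100908 per minute.
P(X ≤ 10.4) = 1 − e^(−λ·10.4) = 1 − e^(−1.0494) ≈ 0.650.

0.650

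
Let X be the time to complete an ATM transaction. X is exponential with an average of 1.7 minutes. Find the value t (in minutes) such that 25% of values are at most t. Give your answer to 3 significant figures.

0.489

The rate is λ = 1/1.7 = 0.588235 per minute.
Set 1 − e^(−λt) = 0.25, so t = −ln(0.75)/λ = 0.28768/0.588235 ≈ 0.48906 minutes.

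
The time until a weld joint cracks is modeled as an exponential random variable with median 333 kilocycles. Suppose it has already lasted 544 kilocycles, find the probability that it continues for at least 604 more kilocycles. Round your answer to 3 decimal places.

0.284

For an exponential, median = ln(2)/λ, so λ = ln 2 / 333 = 0.00208152 per kilocycle.
The exponential is memoryless, so the remaining time is again Exp(λ): the condition X > 544 is irrelevant.
P(X > 604) = e^(−1.2572) ≈ 0.284.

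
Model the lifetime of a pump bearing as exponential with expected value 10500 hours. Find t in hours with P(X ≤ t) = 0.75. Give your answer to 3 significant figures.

The rate is λ = 1/10500 = 0.0000952381 per hour.
Set 1 − e^(−λt) = 0.75, so t = −ln(0.25)/λ = 1.3863/0.0000952381 ≈ 14556.1 hours.

14600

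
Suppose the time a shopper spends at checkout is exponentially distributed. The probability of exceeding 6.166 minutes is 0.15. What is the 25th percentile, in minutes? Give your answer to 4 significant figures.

e^(−λ·6.166) = 0.15 ⇒ λ = −ln(0.15)/6.166 = 0.307674.
25th percentile: 1 − e^(−λt) = 0.25, t = −ln(0.75)/λ = 0.935021 minutes.

0.9350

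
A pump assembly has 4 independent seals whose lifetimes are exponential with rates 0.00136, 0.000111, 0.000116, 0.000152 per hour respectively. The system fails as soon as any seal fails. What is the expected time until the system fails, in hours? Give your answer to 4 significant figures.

The time to first failure is exponential with rate Σλ = 0.00136 + 0.000111 + 0.000116 + 0.000152 = 0.001739.
E[min] = 1/Σλ = 1/0.001739 = 575.043 hours.

575.0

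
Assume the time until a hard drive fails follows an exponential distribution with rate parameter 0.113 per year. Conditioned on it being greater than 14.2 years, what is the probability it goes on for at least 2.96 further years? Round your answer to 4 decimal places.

By the memoryless property, P(X > 14.2+2.96 | X > 14.2) = P(X > 2.96).
P(X > 2.96) = e^(−0.33448) ≈ 0.7157.

0.7157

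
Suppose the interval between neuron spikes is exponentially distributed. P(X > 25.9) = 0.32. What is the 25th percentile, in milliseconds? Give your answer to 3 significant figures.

e^(−λ·25.9) = 0.32 ⇒ λ = −ln(0.32)/25.9 = 0.0439936.
25th percentile: 1 − e^(−λt) = 0.25, t = −ln(0.75)/λ = 6.53918 milliseconds.

6.54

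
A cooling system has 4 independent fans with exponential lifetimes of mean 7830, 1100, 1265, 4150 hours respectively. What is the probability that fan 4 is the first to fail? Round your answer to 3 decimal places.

Rates: λ_i = 1/mean_i → 0.000127714, 0.000909091, 0.000790514, 0.000240964; Σλ = 0.00206828.
P(fan 4 first) = λ_4/Σλ = 0.000240964/0.00206828 ≈ 0.117.

0.117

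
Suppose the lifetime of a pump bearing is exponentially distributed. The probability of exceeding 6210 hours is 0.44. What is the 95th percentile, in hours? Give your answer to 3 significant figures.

e^(−λ·6210) = 0.44 ⇒ λ = −ln(0.44)/6210 = 0.000132203.
95th percentile: 1 − e^(−λt) = 0.95, t = −ln(0.05)/λ = 22660.1 hours.

22700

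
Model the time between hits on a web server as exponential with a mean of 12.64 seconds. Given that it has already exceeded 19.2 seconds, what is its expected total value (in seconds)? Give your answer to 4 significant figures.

The rate is λ = 1/12.64 = 0.0791139 per second.
By memorylessness, E[X | X > 19.2] = 19.2 + 1/λ = 19.2 + 12.64 = 31.84 seconds.

31.84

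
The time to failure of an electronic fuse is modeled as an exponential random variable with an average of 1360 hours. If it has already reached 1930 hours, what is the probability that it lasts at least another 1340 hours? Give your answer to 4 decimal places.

The rate is λ = 1/1360 = 0.000735294 per hour.
The exponential is memoryless, so the remaining time is again Exp(λ): the condition X > 1930 is irrelevant.
P(X > 1340) = e^(−0.98529) ≈ 0.3733.

0.3733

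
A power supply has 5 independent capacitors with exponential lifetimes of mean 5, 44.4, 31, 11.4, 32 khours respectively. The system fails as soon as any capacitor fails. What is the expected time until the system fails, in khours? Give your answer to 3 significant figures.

The first failure time is exponential with rate Σλ_i = 1/5 + 1/44.4 + 1/31 + 1/11.4 + 1/32 = 0.37375 per khour.
E[min] = 1/Σλ = 1/0.37375 = 2.67559 khours.

2.68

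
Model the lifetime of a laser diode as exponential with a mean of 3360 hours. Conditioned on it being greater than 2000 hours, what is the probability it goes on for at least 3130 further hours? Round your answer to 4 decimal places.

The rate is λ = 1/3360 = 0.000297619 per hour.
P(X > s+t | X > s) = e^(−λ(s+t))/e^(−λs) = e^(−λt), independent of s = 2000.
P(X > 3130) = e^(−0.93155) ≈ 0.3939.

0.3939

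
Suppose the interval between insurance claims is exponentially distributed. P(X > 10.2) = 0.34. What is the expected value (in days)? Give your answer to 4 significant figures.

e^(−λ·10.2) = 0.34 ⇒ λ = −ln(0.34)/10.2 = 0.105766.
Mean = 1/λ = 9.45487 days.

9.455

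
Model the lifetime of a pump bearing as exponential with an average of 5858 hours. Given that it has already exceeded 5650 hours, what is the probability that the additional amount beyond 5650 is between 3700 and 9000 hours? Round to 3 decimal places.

0.317

The rate is λ = 1/5858 = 0.000170707 per hour.
Memoryless: the residual past 5650 is again Exp(λ).
P(3700 < residual < 9000) = e^(−λ·3700) − e^(−λ·9000) = 0.53173 − 0.21516 ≈ 0.317.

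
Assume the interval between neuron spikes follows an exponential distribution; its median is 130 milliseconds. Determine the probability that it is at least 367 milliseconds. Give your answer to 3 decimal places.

0.141

For an exponential, median = ln(2)/λ, so λ = ln 2 / 130 = 0.0053319 per millisecond.
P(X > 367) = e^(−λ·367) = e^(−1.9568) ≈ 0.141.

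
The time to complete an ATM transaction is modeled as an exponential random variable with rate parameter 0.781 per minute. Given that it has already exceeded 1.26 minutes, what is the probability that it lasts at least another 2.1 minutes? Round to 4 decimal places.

By the memoryless property, P(X > 1.26+2.1 | X > 1.26) = P(X > 2.1).
P(X > 2.1) = e^(−1.6401) ≈ 0.1940.

0.1940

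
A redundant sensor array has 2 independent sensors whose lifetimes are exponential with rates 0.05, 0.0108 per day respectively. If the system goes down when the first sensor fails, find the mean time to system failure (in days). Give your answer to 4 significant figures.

The time to first failure is exponential with rate Σλ = 0.05 + 0.0108 = 0.0608.
E[min] = 1/Σλ = 1/0.0608 = 16.4474 days.

16.45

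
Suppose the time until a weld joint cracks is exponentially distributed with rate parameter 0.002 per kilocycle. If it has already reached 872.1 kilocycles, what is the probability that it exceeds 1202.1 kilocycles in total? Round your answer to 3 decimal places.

The exponential is memoryless, so the remaining time is again Exp(λ): the condition X > 872.1 is irrelevant.
P(X > 330) = e^(−0.66) ≈ 0.517.

0.517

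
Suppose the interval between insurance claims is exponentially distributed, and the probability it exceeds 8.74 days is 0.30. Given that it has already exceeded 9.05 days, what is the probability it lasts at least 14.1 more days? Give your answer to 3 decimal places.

From e^(−λ·8.74) = 0.30, λ = −ln(0.30)/8.74 = 0.137754.
Memoryless: P(X > 9.05+14.1 | X > 9.05) = P(X > 14.1) = e^(−0.137754·14.1) ≈ 0.143.

0.143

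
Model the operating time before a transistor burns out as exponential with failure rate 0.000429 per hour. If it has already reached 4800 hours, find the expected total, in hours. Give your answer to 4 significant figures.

7131

By memorylessness, E[X | X > 4800] = 4800 + 1/λ = 4800 + 2331 = 7131 hours.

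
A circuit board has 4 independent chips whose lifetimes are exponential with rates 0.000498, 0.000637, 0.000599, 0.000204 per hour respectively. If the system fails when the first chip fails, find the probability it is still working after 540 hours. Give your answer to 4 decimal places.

The time to first failure is exponential with rate Σλ = 0.000498 + 0.000637 + 0.000599 + 0.000204 = 0.001938.
P(min > 540) = e^(−0.001938·540) = e^(−1.0465) ≈ 0.3512.

0.3512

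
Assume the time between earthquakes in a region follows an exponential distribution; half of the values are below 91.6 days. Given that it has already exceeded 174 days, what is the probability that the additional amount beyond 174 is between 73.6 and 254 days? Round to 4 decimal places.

0.4267

For an exponential, median = ln(2)/λ, so λ = ln 2 / 91.6 = 0.00756711 per day.
Memoryless: the residual past 174 is again Exp(λ).
P(73.6 < residual < 254) = e^(−λ·73.6) − e^(−λ·254) = 0.57296 − 0.14631 ≈ 0.4267.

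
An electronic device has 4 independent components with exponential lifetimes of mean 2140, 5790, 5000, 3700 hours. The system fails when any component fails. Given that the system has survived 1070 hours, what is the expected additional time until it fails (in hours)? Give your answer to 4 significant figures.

First-failure rate Σλ = 1/2140 + 1/5790 + 1/5000 + 1/3700 = 0.00111027.
By memorylessness the expected residual is 1/Σλ = 900.681 hours, regardless of the 1070 already elapsed.

900.7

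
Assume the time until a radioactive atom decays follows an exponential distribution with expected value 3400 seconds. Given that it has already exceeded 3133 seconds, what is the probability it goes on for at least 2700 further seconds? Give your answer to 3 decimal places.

0.452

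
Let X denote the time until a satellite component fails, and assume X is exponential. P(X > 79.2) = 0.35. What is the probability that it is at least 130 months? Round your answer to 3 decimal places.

e^(−λ·79.2) = 0.35 ⇒ λ = −ln(0.35)/79.2 = 0.0132553.
P(X > 130) = e^(−0.0132553·130) = e^(−1.7232) ≈ 0.178.

0.178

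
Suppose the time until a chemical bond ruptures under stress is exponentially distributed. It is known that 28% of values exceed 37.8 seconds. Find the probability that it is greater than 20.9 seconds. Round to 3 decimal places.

e^(−λ·37.8) = 0.28 ⇒ λ = −ln(0.28)/37.8 = 0.0336763.
P(X > 20.9) = e^(−0.0336763·20.9) = e^(−0.70384) ≈ 0.495.

0.495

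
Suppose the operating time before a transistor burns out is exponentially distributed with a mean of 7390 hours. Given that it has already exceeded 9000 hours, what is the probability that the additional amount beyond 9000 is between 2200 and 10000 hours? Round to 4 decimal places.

The rate is λ = 1/7390 = 0.000135318 per hour.
Memoryless: the residual past 9000 is again Exp(λ).
P(2200 < residual < 10000) = e^(−λ·2200) − e^(−λ·10000) = 0.74252 − 0.25842 ≈ 0.4841.

0.4841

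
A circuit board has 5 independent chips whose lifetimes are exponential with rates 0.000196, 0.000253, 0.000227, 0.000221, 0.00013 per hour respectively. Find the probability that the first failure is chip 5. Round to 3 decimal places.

The time to first failure is exponential with rate Σλ = 0.000196 + 0.000253 + 0.000227 + 0.000221 + 0.00013 = 0.001027.
P(chip 5 first) = λ_5/Σλ = 0.00013/0.001027 ≈ 0.127.

0.127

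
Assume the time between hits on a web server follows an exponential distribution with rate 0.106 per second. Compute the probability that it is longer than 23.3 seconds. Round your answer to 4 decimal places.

0.0846

P(X > 23.3) = e^(−λ·23.3) = e^(−2.4698) ≈ 0.0846.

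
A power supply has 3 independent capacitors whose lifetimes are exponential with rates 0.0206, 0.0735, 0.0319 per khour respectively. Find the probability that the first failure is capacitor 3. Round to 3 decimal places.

The time to first failure is exponential with rate Σλ = 0.0206 + 0.0735 + 0.0319 = 0.126.
P(capacitor 3 first) = λ_3/Σλ = 0.0319/0.126 ≈ 0.253.

0.253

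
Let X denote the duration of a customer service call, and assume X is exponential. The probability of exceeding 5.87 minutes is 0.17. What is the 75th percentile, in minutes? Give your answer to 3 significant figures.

e^(−λ·5.87) = 0.17 ⇒ λ = −ln(0.17)/5.87 = 0.301867.
75th percentile: 1 − e^(−λt) = 0.75, t = −ln(0.25)/λ = 4.59241 minutes.

4.59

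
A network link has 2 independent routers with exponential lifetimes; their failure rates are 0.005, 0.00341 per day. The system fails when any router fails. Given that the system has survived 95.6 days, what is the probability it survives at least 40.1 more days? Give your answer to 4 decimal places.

Time to first failure ~ Exp(Σλ) with Σλ = 0.00841.
By memorylessness, P(T > 95.6+40.1 | T > 95.6) = P(T > 40.1) = e^(−0.00841·40.1) ≈ 0.7137.

0.7137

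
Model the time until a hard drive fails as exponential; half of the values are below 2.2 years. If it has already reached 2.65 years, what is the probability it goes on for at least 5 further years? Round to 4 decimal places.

For an exponential, median = ln(2)/λ, so λ = ln 2 / 2.2 = 0.315067 per year.
The exponential is memoryless, so the remaining time is again Exp(λ): the condition X > 2.65 is irrelevant.
P(X > 5) = e^(−1.5753) ≈ 0.2069.

0.2069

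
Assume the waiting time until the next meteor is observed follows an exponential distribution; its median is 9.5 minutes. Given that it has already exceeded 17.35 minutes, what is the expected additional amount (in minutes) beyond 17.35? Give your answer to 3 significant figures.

13.7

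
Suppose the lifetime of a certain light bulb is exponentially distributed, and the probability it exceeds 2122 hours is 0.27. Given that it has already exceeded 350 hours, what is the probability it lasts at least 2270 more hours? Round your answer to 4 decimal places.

0.2464

From e^(−λ·2122) = 0.27, λ = −ln(0.27)/2122 = 0.000617028.
Memoryless: P(X > 350+2270 | X > 350) = P(X > 2270) = e^(−0.000617028·2270) ≈ 0.2464.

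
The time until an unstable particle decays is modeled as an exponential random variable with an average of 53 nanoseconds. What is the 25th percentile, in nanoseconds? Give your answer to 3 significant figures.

The rate is λ = 1/53 = 0.0188679 per nanosecond.
Set 1 − e^(−λt) = 0.25, so t = −ln(0.75)/λ = 0.28768/0.0188679 ≈ 15.2471 nanoseconds.

15.2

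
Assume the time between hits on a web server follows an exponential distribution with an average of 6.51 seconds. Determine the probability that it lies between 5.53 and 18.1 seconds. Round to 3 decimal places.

The rate is λ = 1/6.51 = 0.15361 per second.
P(5.53 < X < 18.1) = e^(−λ·5.53) − e^(−λ·18.1) = 0.42764 − 0.06202 ≈ 0.366.

0.366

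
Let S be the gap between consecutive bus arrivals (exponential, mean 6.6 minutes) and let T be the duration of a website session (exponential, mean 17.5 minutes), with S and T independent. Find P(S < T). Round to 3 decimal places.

0.726

λ_1 = 1/6.6 = 0.151515, λ_2 = 1/17.5 = 0.0571429.
For independent exponentials, P(S < T) = λ_1/(λ_1+λ_2) = 0.151515/0.208658 ≈ 0.726.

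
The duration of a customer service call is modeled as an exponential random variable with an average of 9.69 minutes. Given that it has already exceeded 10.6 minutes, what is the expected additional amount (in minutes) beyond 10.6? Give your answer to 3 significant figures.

The rate is λ = 1/9.69 = 0.103199 per minute.
By memorylessness, the remaining amount past any threshold is again Exp(λ) with mean 1/λ = 9.69 minutes.

9.69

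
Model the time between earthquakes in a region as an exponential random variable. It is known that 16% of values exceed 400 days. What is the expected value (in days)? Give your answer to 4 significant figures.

218.3

e^(−λ·400) = 0.16 ⇒ λ = −ln(0.16)/400 = 0.00458145.
Mean = 1/λ = 218.271 days.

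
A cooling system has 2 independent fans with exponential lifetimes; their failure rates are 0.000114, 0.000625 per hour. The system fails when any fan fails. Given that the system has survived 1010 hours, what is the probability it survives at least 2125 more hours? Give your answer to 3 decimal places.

0.208

Time to first failure ~ Exp(Σλ) with Σλ = 0.000739.
By memorylessness, P(T > 1010+2125 | T > 1010) = P(T > 2125) = e^(−0.000739·2125) ≈ 0.208.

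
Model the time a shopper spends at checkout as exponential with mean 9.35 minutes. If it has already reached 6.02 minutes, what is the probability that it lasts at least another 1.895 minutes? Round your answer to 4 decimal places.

0.8165

The rate is λ = 1/9.35 = 0.106952 per minute.
P(X > s+t | X > s) = e^(−λ(s+t))/e^(−λs) = e^(−λt), independent of s = 6.02.
P(X > 1.895) = e^(−0.20267) ≈ 0.8165.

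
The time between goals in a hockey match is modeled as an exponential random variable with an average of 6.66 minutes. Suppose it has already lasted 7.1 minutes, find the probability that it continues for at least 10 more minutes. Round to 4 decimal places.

The rate is λ = 1/6.66 = 0.15015 per minute.
The exponential is memoryless, so the remaining time is again Exp(λ): the condition X > 7.1 is irrelevant.
P(X > 10) = e^(−1.5015) ≈ 0.2228.

0.2228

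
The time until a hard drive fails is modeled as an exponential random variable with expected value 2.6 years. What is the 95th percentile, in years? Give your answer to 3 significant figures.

7.79

The rate is λ = 1/2.6 = 0.384615 per year.
Set 1 − e^(−λt) = 0.95, so t = −ln(0.05)/λ = 2.9957/0.384615 ≈ 7.7889 years.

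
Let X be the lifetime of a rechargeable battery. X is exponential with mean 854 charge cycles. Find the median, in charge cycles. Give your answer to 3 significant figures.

The rate is λ = 1/854 = 0.00117096 per charge cycle.
Set 1 − e^(−λt) = 0.5, so t = −ln(0.5)/λ = 0.69315/0.00117096 ≈ 591.948 charge cycles.

592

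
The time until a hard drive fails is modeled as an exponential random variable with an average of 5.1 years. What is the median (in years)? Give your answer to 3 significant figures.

The rate is λ = 1/5.1 = 0.196078 per year.
Set 1 − e^(−λt) = 0.5, so t = −ln(0.5)/λ = 0.69315/0.196078 ≈ 3.53505 years.

3.54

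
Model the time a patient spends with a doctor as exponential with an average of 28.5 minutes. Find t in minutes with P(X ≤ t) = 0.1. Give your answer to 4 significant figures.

3.003

The rate is λ = 1/28.5 = 0.0350877 per minute.
Set 1 − e^(−λt) = 0.1, so t = −ln(0.9)/λ = 0.10536/0.0350877 ≈ 3.00277 minutes.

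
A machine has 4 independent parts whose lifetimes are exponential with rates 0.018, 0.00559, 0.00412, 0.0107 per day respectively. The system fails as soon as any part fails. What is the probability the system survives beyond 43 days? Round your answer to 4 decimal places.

0.1917

The time to first failure is exponential with rate Σλ = 0.018 + 0.00559 + 0.00412 + 0.0107 = 0.03841.
P(min > 43) = e^(−0.03841·43) = e^(−1.6516) ≈ 0.1917.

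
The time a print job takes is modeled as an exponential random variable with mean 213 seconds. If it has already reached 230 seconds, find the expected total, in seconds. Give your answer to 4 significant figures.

443.0

The rate is λ = 1/213 = 0.00469484 per second.
By memorylessness, E[X | X > 230] = 230 + 1/λ = 230 + 213 = 443 seconds.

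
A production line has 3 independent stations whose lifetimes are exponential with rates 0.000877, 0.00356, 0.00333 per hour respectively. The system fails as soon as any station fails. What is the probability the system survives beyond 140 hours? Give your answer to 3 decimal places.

0.337

The time to first failure is exponential with rate Σλ = 0.000877 + 0.00356 + 0.00333 = 0.007767.
P(min > 140) = e^(−0.007767·140) = e^(−1.0874) ≈ 0.337.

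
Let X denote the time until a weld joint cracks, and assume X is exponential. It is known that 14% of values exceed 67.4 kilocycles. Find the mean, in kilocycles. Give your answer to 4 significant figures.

34.28

e^(−λ·67.4) = 0.14 ⇒ λ = −ln(0.14)/67.4 = 0.0291708.
Mean = 1/λ = 34.2808 kilocycles.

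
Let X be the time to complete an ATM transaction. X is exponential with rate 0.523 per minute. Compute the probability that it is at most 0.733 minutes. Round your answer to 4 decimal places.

0.3184

P(X ≤ 0.733) = 1 − e^(−λ·0.733) = 1 − e^(−0.38336) ≈ 0.3184.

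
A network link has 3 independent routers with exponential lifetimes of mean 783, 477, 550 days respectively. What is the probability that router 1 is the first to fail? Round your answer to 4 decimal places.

0.2460

Rates: λ_i = 1/mean_i → 0.00127714, 0.00209644, 0.00181818; Σλ = 0.00519176.
P(router 1 first) = λ_1/Σλ = 0.00127714/0.00519176 ≈ 0.2460.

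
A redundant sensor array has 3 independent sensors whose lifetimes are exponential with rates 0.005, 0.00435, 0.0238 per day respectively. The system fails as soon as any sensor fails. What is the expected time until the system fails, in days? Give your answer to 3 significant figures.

30.2

The time to first failure is exponential with rate Σλ = 0.005 + 0.00435 + 0.0238 = 0.03315.
E[min] = 1/Σλ = 1/0.03315 = 30.1659 days.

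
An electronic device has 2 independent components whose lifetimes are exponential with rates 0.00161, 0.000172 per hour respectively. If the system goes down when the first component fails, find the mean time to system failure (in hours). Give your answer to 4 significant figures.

561.2

The time to first failure is exponential with rate Σλ = 0.00161 + 0.000172 = 0.001782.
E[min] = 1/Σλ = 1/0.001782 = 561.167 hours.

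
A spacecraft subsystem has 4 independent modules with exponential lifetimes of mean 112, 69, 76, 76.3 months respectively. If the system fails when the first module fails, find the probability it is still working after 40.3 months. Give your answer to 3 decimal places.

The first failure time is exponential with rate Σλ_i = 1/112 + 1/69 + 1/76 + 1/76.3 = 0.0496854 per month.
P(min > 40.3) = e^(−0.0496854·40.3) = e^(−2.0023) ≈ 0.135.

0.135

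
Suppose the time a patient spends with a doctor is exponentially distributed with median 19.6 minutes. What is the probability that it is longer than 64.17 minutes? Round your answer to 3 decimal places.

For an exponential, median = ln(2)/λ, so λ = ln 2 / 19.6 = 0.0353647 per minute.
P(X > 64.17) = e^(−λ·64.17) = e^(−2.2693) ≈ 0.103.

0.103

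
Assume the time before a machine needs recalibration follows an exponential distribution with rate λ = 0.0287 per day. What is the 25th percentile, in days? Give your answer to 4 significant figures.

10.02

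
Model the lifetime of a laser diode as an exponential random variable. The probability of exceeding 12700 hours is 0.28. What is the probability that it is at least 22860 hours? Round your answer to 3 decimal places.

e^(−λ·12700) = 0.28 ⇒ λ = −ln(0.28)/12700 = 0.000100234.
P(X > 22860) = e^(−0.000100234·22860) = e^(−2.2913) ≈ 0.101.

0.101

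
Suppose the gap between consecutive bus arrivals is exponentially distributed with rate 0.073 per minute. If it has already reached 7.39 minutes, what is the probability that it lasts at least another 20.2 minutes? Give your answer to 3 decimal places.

The exponential is memoryless, so the remaining time is again Exp(λ): the condition X > 7.39 is irrelevant.
P(X > 20.2) = e^(−1.4746) ≈ 0.229.

0.229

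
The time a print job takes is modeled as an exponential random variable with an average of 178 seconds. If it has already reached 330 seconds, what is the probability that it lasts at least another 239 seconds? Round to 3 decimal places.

The rate is λ = 1/178 = 0.00561798 per second.
By the memoryless property, P(X > 330+239 | X > 330) = P(X > 239).
P(X > 239) = e^(−1.3427) ≈ 0.261.

0.261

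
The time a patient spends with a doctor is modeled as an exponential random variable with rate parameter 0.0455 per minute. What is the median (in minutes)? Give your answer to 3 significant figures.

15.2

Set 1 − e^(−λt) = 0.5, so t = −ln(0.5)/λ = 0.69315/0.0455 ≈ 15.234 minutes.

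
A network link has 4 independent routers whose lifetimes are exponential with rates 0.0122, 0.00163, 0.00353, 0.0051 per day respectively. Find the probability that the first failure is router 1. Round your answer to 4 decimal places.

The time to first failure is exponential with rate Σλ = 0.0122 + 0.00163 + 0.00353 + 0.0051 = 0.02246.
P(router 1 first) = λ_1/Σλ = 0.0122/0.02246 ≈ 0.5432.

0.5432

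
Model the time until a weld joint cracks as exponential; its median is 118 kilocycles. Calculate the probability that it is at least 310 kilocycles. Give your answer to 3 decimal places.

0.162

For an exponential, median = ln(2)/λ, so λ = ln 2 / 118 = 0.00587413 per kilocycle.
P(X > 310) = e^(−λ·310) = e^(−1.821) ≈ 0.162.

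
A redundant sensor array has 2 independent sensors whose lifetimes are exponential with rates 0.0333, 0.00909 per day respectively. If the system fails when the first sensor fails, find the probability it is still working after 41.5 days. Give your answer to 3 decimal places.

0.172

The time to first failure is exponential with rate Σλ = 0.0333 + 0.00909 = 0.04239.
P(min > 41.5) = e^(−0.04239·41.5) = e^(−1.7592) ≈ 0.172.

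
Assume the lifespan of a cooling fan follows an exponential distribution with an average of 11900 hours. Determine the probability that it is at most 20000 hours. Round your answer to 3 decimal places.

The rate is λ = 1/11900 = 0.0000840336 per hour.
P(X ≤ 20000) = 1 − e^(−λ·20000) = 1 − e^(−1.6807) ≈ 0.814.

0.814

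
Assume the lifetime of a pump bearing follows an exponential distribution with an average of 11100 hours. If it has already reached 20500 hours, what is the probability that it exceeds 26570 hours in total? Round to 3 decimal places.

0.579

The rate is λ = 1/11100 = 0.0000900901 per hour.
P(X > s+t | X > s) = e^(−λ(s+t))/e^(−λs) = e^(−λt), independent of s = 20500.
P(X > 6070) = e^(−0.54685) ≈ 0.579.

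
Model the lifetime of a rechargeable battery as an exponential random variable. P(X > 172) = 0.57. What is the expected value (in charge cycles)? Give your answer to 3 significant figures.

e^(−λ·172) = 0.57 ⇒ λ = −ln(0.57)/172 = 0.00326813.
Mean = 1/λ = 305.985 charge cycles.

306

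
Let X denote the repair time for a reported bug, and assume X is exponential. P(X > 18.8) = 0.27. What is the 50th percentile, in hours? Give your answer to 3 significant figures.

e^(−λ·18.8) = 0.27 ⇒ λ = −ln(0.27)/18.8 = 0.0696454.
50th percentile: 1 − e^(−λt) = 0.5, t = −ln(0.5)/λ = 9.95252 hours.

9.95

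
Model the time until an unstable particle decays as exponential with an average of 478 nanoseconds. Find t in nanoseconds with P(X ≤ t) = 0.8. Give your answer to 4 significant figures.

769.3

The rate is λ = 1/478 = 0.00209205 per nanosecond.
Set 1 − e^(−λt) = 0.8, so t = −ln(0.2)/λ = 1.6094/0.00209205 ≈ 769.311 nanoseconds.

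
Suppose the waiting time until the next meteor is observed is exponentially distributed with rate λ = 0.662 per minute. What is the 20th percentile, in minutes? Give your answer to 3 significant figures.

0.337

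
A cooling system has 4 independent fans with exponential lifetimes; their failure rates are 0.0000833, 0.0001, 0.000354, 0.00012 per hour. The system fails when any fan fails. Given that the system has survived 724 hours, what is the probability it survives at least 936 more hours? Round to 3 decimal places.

0.541

Time to first failure ~ Exp(Σλ) with Σλ = 0.0006573.
By memorylessness, P(T > 724+936 | T > 724) = P(T > 936) = e^(−0.0006573·936) ≈ 0.541.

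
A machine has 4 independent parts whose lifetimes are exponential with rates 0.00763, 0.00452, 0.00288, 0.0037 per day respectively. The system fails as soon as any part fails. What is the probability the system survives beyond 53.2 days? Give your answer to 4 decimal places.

The time to first failure is exponential with rate Σλ = 0.00763 + 0.00452 + 0.00288 + 0.0037 = 0.01873.
P(min > 53.2) = e^(−0.01873·53.2) = e^(−0.99644) ≈ 0.3692.

0.3692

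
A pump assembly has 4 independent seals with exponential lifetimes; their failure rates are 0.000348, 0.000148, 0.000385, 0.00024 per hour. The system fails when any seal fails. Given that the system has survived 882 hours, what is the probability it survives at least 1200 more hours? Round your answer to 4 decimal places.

0.2605

Time to first failure ~ Exp(Σλ) with Σλ = 0.001121.
By memorylessness, P(T > 882+1200 | T > 882) = P(T > 1200) = e^(−0.001121·1200) ≈ 0.2605.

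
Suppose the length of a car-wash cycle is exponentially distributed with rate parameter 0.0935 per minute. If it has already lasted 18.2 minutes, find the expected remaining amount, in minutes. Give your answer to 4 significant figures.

10.70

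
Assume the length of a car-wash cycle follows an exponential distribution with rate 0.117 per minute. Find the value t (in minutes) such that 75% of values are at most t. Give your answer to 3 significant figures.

11.8

Set 1 − e^(−λt) = 0.75, so t = −ln(0.25)/λ = 1.3863/0.117 ≈ 11.8487 minutes.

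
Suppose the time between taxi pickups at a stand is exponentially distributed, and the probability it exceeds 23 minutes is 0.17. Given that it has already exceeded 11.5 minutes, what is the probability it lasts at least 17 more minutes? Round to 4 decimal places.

From e^(−λ·23) = 0.17, λ = −ln(0.17)/23 = 0.0770416.
Memoryless: P(X > 11.5+17 | X > 11.5) = P(X > 17) = e^(−0.0770416·17) ≈ 0.2699.

0.2699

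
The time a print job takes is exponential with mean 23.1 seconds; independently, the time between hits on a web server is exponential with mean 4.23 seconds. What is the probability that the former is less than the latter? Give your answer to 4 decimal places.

0.1548

λ_1 = 1/23.1 = 0.04329, λ_2 = 1/4.23 = 0.236407.
For independent exponentials, P(the former < the latter) = λ_1/(λ_1+λ_2) = 0.04329/0.279697 ≈ 0.1548.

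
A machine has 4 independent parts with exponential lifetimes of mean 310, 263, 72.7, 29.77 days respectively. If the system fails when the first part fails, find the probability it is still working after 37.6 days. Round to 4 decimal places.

0.1294

The first failure time is exponential with rate Σλ_i = 1/310 + 1/263 + 1/72.7 + 1/29.77 = 0.0543741 per day.
P(min > 37.6) = e^(−0.0543741·37.6) = e^(−2.0445) ≈ 0.1294.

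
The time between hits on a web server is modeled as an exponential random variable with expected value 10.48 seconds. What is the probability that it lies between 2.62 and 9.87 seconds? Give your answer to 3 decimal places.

The rate is λ = 1/10.48 = 0.0954198 per second.
P(2.62 < X < 9.87) = e^(−λ·2.62) − e^(−λ·9.87) = 0.77880 − 0.38993 ≈ 0.389.

0.389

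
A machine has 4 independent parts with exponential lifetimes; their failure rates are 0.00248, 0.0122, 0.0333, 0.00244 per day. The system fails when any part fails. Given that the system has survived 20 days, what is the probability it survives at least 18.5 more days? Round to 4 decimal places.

0.3935

Time to first failure ~ Exp(Σλ) with Σλ = 0.05042.
By memorylessness, P(T > 20+18.5 | T > 20) = P(T > 18.5) = e^(−0.05042·18.5) ≈ 0.3935.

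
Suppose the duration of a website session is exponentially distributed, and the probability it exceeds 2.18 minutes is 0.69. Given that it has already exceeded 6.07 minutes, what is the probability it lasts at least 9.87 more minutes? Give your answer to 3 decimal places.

0.186

From e^(−λ·2.18) = 0.69, λ = −ln(0.69)/2.18 = 0.170213.
Memoryless: P(X > 6.07+9.87 | X > 6.07) = P(X > 9.87) = e^(−0.170213·9.87) ≈ 0.186.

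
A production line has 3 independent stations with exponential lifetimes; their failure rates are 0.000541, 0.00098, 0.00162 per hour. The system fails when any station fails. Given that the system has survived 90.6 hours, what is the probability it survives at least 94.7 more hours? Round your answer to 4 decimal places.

0.7427

Time to first failure ~ Exp(Σλ) with Σλ = 0.003141.
By memorylessness, P(T > 90.6+94.7 | T > 90.6) = P(T > 94.7) = e^(−0.003141·94.7) ≈ 0.7427.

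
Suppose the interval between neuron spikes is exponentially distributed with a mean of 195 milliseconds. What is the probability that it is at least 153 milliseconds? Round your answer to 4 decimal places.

0.4563

The rate is λ = 1/195 = 0.00512821 per millisecond.
P(X > 153) = e^(−λ·153) = e^(−0.78462) ≈ 0.4563.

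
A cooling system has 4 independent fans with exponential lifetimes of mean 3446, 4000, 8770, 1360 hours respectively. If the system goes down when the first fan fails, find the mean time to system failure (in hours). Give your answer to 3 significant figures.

720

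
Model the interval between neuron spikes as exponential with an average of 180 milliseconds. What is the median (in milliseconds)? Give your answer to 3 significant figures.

125

The rate is λ = 1/180 = 0.00555556 per millisecond.
Set 1 − e^(−λt) = 0.5, so t = −ln(0.5)/λ = 0.69315/0.00555556 ≈ 124.766 milliseconds.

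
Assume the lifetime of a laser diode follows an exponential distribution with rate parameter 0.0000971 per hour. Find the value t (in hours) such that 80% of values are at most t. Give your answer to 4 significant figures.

Set 1 − e^(−λt) = 0.8, so t = −ln(0.2)/λ = 1.6094/0.0000971 ≈ 16575.1 hours.

16580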